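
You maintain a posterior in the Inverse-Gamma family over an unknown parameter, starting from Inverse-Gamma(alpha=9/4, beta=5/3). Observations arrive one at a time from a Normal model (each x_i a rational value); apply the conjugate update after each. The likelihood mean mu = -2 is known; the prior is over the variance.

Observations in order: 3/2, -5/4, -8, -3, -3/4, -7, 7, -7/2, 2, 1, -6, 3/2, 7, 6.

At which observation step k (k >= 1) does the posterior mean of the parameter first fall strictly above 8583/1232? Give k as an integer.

obs 1: x=3/2 → posterior Inverse-Gamma(11/4, 187/24)
obs 2: x=-5/4 → posterior Inverse-Gamma(13/4, 775/96)
obs 3: x=-8 → posterior Inverse-Gamma(15/4, 2503/96)
obs 4: x=-3 → posterior Inverse-Gamma(17/4, 2551/96)
obs 5: x=-3/4 → posterior Inverse-Gamma(19/4, 1313/48)
obs 6: x=-7 → posterior Inverse-Gamma(21/4, 1913/48)
obs 7: x=7 → posterior Inverse-Gamma(23/4, 3857/48)
obs 8: x=-7/2 → posterior Inverse-Gamma(25/4, 3911/48)
obs 9: x=2 → posterior Inverse-Gamma(27/4, 4295/48)
obs 10: x=1 → posterior Inverse-Gamma(29/4, 4511/48)
obs 11: x=-6 → posterior Inverse-Gamma(31/4, 4895/48)
obs 12: x=3/2 → posterior Inverse-Gamma(33/4, 5189/48)
obs 13: x=7 → posterior Inverse-Gamma(35/4, 7133/48)
obs 14: x=6 → posterior Inverse-Gamma(37/4, 8669/48)

k = 3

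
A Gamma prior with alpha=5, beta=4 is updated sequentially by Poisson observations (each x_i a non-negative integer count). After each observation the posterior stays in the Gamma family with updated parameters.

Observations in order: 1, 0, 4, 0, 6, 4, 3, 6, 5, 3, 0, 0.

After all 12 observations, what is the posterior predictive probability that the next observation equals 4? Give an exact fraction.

obs 1: x=1 → posterior Gamma(6, 5)
obs 2: x=0 → posterior Gamma(6, 6)
obs 3: x=4 → posterior Gamma(10, 7)
obs 4: x=0 → posterior Gamma(10, 8)
obs 5: x=6 → posterior Gamma(16, 9)
obs 6: x=4 → posterior Gamma(20, 10)
obs 7: x=3 → posterior Gamma(23, 11)
obs 8: x=6 → posterior Gamma(29, 12)
obs 9: x=5 → posterior Gamma(34, 13)
obs 10: x=3 → posterior Gamma(37, 14)
obs 11: x=0 → posterior Gamma(37, 15)
obs 12: x=0 → posterior Gamma(37, 16)

32609041659099418382479188686997340128504803491840/280805607755268602048174614102036928492604365174417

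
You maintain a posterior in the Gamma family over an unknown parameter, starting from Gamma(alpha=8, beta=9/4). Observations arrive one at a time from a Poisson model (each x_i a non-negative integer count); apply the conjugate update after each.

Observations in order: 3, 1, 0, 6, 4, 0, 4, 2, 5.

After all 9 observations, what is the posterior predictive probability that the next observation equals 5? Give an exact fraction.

229402819461931634472508464544719977259635925292968750000000000/2411865032257058775038130904326570702735480588505508642005857943

obs 1: x=3 → posterior Gamma(11, 13/4)
obs 2: x=1 → posterior Gamma(12, 17/4)
obs 3: x=0 → posterior Gamma(12, 21/4)
obs 4: x=6 → posterior Gamma(18, 25/4)
obs 5: x=4 → posterior Gamma(22, 29/4)
obs 6: x=0 → posterior Gamma(22, 33/4)
obs 7: x=4 → posterior Gamma(26, 37/4)
obs 8: x=2 → posterior Gamma(28, 41/4)
obs 9: x=5 → posterior Gamma(33, 45/4)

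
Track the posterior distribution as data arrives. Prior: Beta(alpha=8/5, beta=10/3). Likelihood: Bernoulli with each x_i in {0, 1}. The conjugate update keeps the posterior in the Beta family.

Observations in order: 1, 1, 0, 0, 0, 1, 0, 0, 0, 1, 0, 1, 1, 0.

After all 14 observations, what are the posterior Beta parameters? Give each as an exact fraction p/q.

obs 1: x=1 → posterior Beta(13/5, 10/3)
obs 2: x=1 → posterior Beta(18/5, 10/3)
obs 3: x=0 → posterior Beta(18/5, 13/3)
obs 4: x=0 → posterior Beta(18/5, 16/3)
obs 5: x=0 → posterior Beta(18/5, 19/3)
obs 6: x=1 → posterior Beta(23/5, 19/3)
obs 7: x=0 → posterior Beta(23/5, 22/3)
obs 8: x=0 → posterior Beta(23/5, 25/3)
obs 9: x=0 → posterior Beta(23/5, 28/3)
obs 10: x=1 → posterior Beta(28/5, 28/3)
obs 11: x=0 → posterior Beta(28/5, 31/3)
obs 12: x=1 → posterior Beta(33/5, 31/3)
obs 13: x=1 → posterior Beta(38/5, 31/3)
obs 14: x=0 → posterior Beta(38/5, 34/3)

alpha=38/5, beta=34/3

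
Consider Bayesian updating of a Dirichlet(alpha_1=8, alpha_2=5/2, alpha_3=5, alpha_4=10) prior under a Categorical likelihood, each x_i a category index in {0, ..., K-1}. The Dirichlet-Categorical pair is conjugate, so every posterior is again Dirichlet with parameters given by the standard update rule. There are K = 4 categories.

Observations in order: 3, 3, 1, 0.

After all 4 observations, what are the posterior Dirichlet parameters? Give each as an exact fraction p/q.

obs 1: x=3 → posterior Dirichlet(8, 5/2, 5, 11)
obs 2: x=3 → posterior Dirichlet(8, 5/2, 5, 12)
obs 3: x=1 → posterior Dirichlet(8, 7/2, 5, 12)
obs 4: x=0 → posterior Dirichlet(9, 7/2, 5, 12)

alpha_1=9, alpha_2=7/2, alpha_3=5, alpha_4=12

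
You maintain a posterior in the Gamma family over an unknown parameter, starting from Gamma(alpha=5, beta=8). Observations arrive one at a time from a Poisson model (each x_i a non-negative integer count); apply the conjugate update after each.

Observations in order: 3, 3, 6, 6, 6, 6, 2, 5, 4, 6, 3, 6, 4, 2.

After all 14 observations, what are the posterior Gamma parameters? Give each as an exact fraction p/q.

obs 1: x=3 → posterior Gamma(8, 9)
obs 2: x=3 → posterior Gamma(11, 10)
obs 3: x=6 → posterior Gamma(17, 11)
obs 4: x=6 → posterior Gamma(23, 12)
obs 5: x=6 → posterior Gamma(29, 13)
obs 6: x=6 → posterior Gamma(35, 14)
obs 7: x=2 → posterior Gamma(37, 15)
obs 8: x=5 → posterior Gamma(42, 16)
obs 9: x=4 → posterior Gamma(46, 17)
obs 10: x=6 → posterior Gamma(52, 18)
obs 11: x=3 → posterior Gamma(55, 19)
obs 12: x=6 → posterior Gamma(61, 20)
obs 13: x=4 → posterior Gamma(65, 21)
obs 14: x=2 → posterior Gamma(67, 22)

alpha=67, beta=22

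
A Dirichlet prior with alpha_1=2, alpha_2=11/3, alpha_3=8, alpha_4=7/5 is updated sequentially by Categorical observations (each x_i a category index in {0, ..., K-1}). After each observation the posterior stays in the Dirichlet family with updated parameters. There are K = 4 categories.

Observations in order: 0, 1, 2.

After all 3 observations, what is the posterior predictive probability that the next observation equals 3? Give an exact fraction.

21/271

obs 1: x=0 → posterior Dirichlet(3, 11/3, 8, 7/5)
obs 2: x=1 → posterior Dirichlet(3, 14/3, 8, 7/5)
obs 3: x=2 → posterior Dirichlet(3, 14/3, 9, 7/5)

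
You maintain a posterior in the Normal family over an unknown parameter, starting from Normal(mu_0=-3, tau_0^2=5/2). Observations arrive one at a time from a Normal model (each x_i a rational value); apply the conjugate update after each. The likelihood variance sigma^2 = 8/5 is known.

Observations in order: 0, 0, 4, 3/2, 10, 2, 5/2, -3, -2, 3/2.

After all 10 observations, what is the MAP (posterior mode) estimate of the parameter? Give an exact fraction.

obs 1: x=0 → posterior Normal(-48/41, 40/41)
obs 2: x=0 → posterior Normal(-8/11, 20/33)
obs 3: x=4 → posterior Normal(4/7, 40/91)
obs 4: x=3/2 → posterior Normal(179/232, 10/29)
obs 5: x=10 → posterior Normal(679/282, 40/141)
obs 6: x=2 → posterior Normal(779/332, 20/83)
obs 7: x=5/2 → posterior Normal(452/191, 40/191)
obs 8: x=-3 → posterior Normal(377/216, 5/27)
obs 9: x=-2 → posterior Normal(327/241, 40/241)
obs 10: x=3/2 → posterior Normal(729/532, 20/133)

729/532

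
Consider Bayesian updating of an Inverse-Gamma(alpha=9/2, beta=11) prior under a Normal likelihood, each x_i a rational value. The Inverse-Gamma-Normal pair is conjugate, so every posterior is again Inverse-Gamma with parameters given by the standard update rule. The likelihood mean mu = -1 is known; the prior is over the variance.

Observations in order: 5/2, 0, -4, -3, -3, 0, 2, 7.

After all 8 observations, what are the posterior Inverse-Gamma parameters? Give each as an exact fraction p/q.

alpha=17/2, beta=505/8

obs 1: x=5/2 → posterior Inverse-Gamma(5, 137/8)
obs 2: x=0 → posterior Inverse-Gamma(11/2, 141/8)
obs 3: x=-4 → posterior Inverse-Gamma(6, 177/8)
obs 4: x=-3 → posterior Inverse-Gamma(13/2, 193/8)
obs 5: x=-3 → posterior Inverse-Gamma(7, 209/8)
obs 6: x=0 → posterior Inverse-Gamma(15/2, 213/8)
obs 7: x=2 → posterior Inverse-Gamma(8, 249/8)
obs 8: x=7 → posterior Inverse-Gamma(17/2, 505/8)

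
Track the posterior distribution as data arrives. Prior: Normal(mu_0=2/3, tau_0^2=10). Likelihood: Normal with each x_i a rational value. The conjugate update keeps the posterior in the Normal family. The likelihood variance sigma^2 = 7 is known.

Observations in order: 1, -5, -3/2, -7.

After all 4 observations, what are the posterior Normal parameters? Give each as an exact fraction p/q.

mu_0=-361/141, tau_0^2=70/47

obs 1: x=1 → posterior Normal(44/51, 70/17)
obs 2: x=-5 → posterior Normal(-106/81, 70/27)
obs 3: x=-3/2 → posterior Normal(-151/111, 70/37)
obs 4: x=-7 → posterior Normal(-361/141, 70/47)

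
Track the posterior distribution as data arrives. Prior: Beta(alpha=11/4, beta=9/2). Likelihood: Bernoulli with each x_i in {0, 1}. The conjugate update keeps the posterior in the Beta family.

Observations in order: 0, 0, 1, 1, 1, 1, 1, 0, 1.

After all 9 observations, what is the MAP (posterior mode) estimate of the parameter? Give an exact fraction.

obs 1: x=0 → posterior Beta(11/4, 11/2)
obs 2: x=0 → posterior Beta(11/4, 13/2)
obs 3: x=1 → posterior Beta(15/4, 13/2)
obs 4: x=1 → posterior Beta(19/4, 13/2)
obs 5: x=1 → posterior Beta(23/4, 13/2)
obs 6: x=1 → posterior Beta(27/4, 13/2)
obs 7: x=1 → posterior Beta(31/4, 13/2)
obs 8: x=0 → posterior Beta(31/4, 15/2)
obs 9: x=1 → posterior Beta(35/4, 15/2)

31/57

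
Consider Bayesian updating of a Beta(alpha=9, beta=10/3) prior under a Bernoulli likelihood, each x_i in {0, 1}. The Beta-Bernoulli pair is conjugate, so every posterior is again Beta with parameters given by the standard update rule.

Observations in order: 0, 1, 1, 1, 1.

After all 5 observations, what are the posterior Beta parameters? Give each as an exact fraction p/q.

obs 1: x=0 → posterior Beta(9, 13/3)
obs 2: x=1 → posterior Beta(10, 13/3)
obs 3: x=1 → posterior Beta(11, 13/3)
obs 4: x=1 → posterior Beta(12, 13/3)
obs 5: x=1 → posterior Beta(13, 13/3)

alpha=13, beta=13/3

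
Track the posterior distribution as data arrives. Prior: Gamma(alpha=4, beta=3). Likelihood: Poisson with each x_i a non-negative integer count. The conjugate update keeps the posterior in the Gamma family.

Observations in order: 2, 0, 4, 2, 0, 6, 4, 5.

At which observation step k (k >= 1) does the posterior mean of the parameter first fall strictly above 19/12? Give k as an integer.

k = 3

obs 1: x=2 → posterior Gamma(6, 4)
obs 2: x=0 → posterior Gamma(6, 5)
obs 3: x=4 → posterior Gamma(10, 6)
obs 4: x=2 → posterior Gamma(12, 7)
obs 5: x=0 → posterior Gamma(12, 8)
obs 6: x=6 → posterior Gamma(18, 9)
obs 7: x=4 → posterior Gamma(22, 10)
obs 8: x=5 → posterior Gamma(27, 11)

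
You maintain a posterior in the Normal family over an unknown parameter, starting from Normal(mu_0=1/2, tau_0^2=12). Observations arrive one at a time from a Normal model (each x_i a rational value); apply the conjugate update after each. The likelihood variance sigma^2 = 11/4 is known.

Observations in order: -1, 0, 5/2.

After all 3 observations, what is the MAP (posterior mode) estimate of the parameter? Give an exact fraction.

1/2

obs 1: x=-1 → posterior Normal(-85/118, 132/59)
obs 2: x=0 → posterior Normal(-85/214, 132/107)
obs 3: x=5/2 → posterior Normal(1/2, 132/155)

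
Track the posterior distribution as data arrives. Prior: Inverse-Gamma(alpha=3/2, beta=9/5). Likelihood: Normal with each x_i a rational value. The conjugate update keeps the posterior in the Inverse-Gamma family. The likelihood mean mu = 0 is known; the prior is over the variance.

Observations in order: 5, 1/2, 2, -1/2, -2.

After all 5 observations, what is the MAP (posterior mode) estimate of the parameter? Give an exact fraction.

371/100

obs 1: x=5 → posterior Inverse-Gamma(2, 143/10)
obs 2: x=1/2 → posterior Inverse-Gamma(5/2, 577/40)
obs 3: x=2 → posterior Inverse-Gamma(3, 657/40)
obs 4: x=-1/2 → posterior Inverse-Gamma(7/2, 331/20)
obs 5: x=-2 → posterior Inverse-Gamma(4, 371/20)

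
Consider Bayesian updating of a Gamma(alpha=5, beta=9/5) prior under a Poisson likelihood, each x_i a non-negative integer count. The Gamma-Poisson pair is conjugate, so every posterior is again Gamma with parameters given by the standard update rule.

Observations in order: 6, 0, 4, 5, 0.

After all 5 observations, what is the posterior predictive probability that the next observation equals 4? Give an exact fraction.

23585599721219197950929257663692800000/153302969978363180764235968430119864641

obs 1: x=6 → posterior Gamma(11, 14/5)
obs 2: x=0 → posterior Gamma(11, 19/5)
obs 3: x=4 → posterior Gamma(15, 24/5)
obs 4: x=5 → posterior Gamma(20, 29/5)
obs 5: x=0 → posterior Gamma(20, 34/5)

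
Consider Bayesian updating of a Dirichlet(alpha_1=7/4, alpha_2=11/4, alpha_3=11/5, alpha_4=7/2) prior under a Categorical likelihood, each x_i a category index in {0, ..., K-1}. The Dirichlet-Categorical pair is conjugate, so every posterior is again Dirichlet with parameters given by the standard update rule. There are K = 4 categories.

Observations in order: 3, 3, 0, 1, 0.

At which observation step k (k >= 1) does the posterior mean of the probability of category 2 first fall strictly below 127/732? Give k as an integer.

k = 3

obs 1: x=3 → posterior Dirichlet(7/4, 11/4, 11/5, 9/2)
obs 2: x=3 → posterior Dirichlet(7/4, 11/4, 11/5, 11/2)
obs 3: x=0 → posterior Dirichlet(11/4, 11/4, 11/5, 11/2)
obs 4: x=1 → posterior Dirichlet(11/4, 15/4, 11/5, 11/2)
obs 5: x=0 → posterior Dirichlet(15/4, 15/4, 11/5, 11/2)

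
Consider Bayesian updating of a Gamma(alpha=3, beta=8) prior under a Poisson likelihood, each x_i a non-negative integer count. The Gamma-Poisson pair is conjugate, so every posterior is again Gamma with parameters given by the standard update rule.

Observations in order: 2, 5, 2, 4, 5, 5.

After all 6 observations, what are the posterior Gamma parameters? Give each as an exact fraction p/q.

alpha=26, beta=14

obs 1: x=2 → posterior Gamma(5, 9)
obs 2: x=5 → posterior Gamma(10, 10)
obs 3: x=2 → posterior Gamma(12, 11)
obs 4: x=4 → posterior Gamma(16, 12)
obs 5: x=5 → posterior Gamma(21, 13)
obs 6: x=5 → posterior Gamma(26, 14)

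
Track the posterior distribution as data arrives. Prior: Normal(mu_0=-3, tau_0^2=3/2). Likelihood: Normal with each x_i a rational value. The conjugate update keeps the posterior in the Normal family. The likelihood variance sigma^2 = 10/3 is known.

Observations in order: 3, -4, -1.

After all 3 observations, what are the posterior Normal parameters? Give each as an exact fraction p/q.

obs 1: x=3 → posterior Normal(-33/29, 30/29)
obs 2: x=-4 → posterior Normal(-69/38, 15/19)
obs 3: x=-1 → posterior Normal(-78/47, 30/47)

mu_0=-78/47, tau_0^2=30/47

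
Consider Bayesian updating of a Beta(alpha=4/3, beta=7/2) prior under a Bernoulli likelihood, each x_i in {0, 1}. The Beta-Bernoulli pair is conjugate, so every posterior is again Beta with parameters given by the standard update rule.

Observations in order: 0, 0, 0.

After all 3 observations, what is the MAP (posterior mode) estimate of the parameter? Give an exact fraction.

obs 1: x=0 → posterior Beta(4/3, 9/2)
obs 2: x=0 → posterior Beta(4/3, 11/2)
obs 3: x=0 → posterior Beta(4/3, 13/2)

2/35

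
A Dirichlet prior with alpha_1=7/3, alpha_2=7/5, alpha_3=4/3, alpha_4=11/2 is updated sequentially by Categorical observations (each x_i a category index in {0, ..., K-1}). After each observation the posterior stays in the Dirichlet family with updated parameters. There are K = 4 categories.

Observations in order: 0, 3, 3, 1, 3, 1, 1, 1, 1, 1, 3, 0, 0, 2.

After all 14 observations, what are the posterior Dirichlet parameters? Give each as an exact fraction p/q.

alpha_1=16/3, alpha_2=37/5, alpha_3=7/3, alpha_4=19/2

obs 1: x=0 → posterior Dirichlet(10/3, 7/5, 4/3, 11/2)
obs 2: x=3 → posterior Dirichlet(10/3, 7/5, 4/3, 13/2)
obs 3: x=3 → posterior Dirichlet(10/3, 7/5, 4/3, 15/2)
obs 4: x=1 → posterior Dirichlet(10/3, 12/5, 4/3, 15/2)
obs 5: x=3 → posterior Dirichlet(10/3, 12/5, 4/3, 17/2)
obs 6: x=1 → posterior Dirichlet(10/3, 17/5, 4/3, 17/2)
obs 7: x=1 → posterior Dirichlet(10/3, 22/5, 4/3, 17/2)
obs 8: x=1 → posterior Dirichlet(10/3, 27/5, 4/3, 17/2)
obs 9: x=1 → posterior Dirichlet(10/3, 32/5, 4/3, 17/2)
obs 10: x=1 → posterior Dirichlet(10/3, 37/5, 4/3, 17/2)
obs 11: x=3 → posterior Dirichlet(10/3, 37/5, 4/3, 19/2)
obs 12: x=0 → posterior Dirichlet(13/3, 37/5, 4/3, 19/2)
obs 13: x=0 → posterior Dirichlet(16/3, 37/5, 4/3, 19/2)
obs 14: x=2 → posterior Dirichlet(16/3, 37/5, 7/3, 19/2)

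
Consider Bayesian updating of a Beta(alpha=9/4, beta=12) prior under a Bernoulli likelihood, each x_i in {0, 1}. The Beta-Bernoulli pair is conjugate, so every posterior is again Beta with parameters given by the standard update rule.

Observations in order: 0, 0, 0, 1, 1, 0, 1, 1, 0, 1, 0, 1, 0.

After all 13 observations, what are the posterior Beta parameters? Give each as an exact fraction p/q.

alpha=33/4, beta=19

obs 1: x=0 → posterior Beta(9/4, 13)
obs 2: x=0 → posterior Beta(9/4, 14)
obs 3: x=0 → posterior Beta(9/4, 15)
obs 4: x=1 → posterior Beta(13/4, 15)
obs 5: x=1 → posterior Beta(17/4, 15)
obs 6: x=0 → posterior Beta(17/4, 16)
obs 7: x=1 → posterior Beta(21/4, 16)
obs 8: x=1 → posterior Beta(25/4, 16)
obs 9: x=0 → posterior Beta(25/4, 17)
obs 10: x=1 → posterior Beta(29/4, 17)
obs 11: x=0 → posterior Beta(29/4, 18)
obs 12: x=1 → posterior Beta(33/4, 18)
obs 13: x=0 → posterior Beta(33/4, 19)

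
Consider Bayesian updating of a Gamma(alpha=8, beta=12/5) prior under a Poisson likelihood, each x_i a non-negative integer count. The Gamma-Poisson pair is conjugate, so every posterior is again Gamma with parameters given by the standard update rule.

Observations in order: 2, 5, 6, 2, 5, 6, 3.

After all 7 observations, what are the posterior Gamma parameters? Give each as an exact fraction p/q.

obs 1: x=2 → posterior Gamma(10, 17/5)
obs 2: x=5 → posterior Gamma(15, 22/5)
obs 3: x=6 → posterior Gamma(21, 27/5)
obs 4: x=2 → posterior Gamma(23, 32/5)
obs 5: x=5 → posterior Gamma(28, 37/5)
obs 6: x=6 → posterior Gamma(34, 42/5)
obs 7: x=3 → posterior Gamma(37, 47/5)

alpha=37, beta=47/5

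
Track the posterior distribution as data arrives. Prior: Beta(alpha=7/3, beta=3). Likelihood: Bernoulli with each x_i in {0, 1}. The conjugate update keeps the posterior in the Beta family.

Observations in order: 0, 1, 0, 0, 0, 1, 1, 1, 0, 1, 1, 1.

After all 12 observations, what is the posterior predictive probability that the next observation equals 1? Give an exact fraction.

obs 1: x=0 → posterior Beta(7/3, 4)
obs 2: x=1 → posterior Beta(10/3, 4)
obs 3: x=0 → posterior Beta(10/3, 5)
obs 4: x=0 → posterior Beta(10/3, 6)
obs 5: x=0 → posterior Beta(10/3, 7)
obs 6: x=1 → posterior Beta(13/3, 7)
obs 7: x=1 → posterior Beta(16/3, 7)
obs 8: x=1 → posterior Beta(19/3, 7)
obs 9: x=0 → posterior Beta(19/3, 8)
obs 10: x=1 → posterior Beta(22/3, 8)
obs 11: x=1 → posterior Beta(25/3, 8)
obs 12: x=1 → posterior Beta(28/3, 8)

7/13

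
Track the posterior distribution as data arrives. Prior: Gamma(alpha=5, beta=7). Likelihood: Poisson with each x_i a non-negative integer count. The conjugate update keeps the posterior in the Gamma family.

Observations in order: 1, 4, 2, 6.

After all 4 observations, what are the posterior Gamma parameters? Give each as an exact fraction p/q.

obs 1: x=1 → posterior Gamma(6, 8)
obs 2: x=4 → posterior Gamma(10, 9)
obs 3: x=2 → posterior Gamma(12, 10)
obs 4: x=6 → posterior Gamma(18, 11)

alpha=18, beta=11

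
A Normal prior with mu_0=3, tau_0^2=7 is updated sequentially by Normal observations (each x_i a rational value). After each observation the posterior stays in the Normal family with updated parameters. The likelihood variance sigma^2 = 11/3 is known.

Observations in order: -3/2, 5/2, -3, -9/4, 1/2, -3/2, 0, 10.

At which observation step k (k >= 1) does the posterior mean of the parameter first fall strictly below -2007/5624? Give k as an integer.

obs 1: x=-3/2 → posterior Normal(3/64, 77/32)
obs 2: x=5/2 → posterior Normal(54/53, 77/53)
obs 3: x=-3 → posterior Normal(-9/74, 77/74)
obs 4: x=-9/4 → posterior Normal(-45/76, 77/95)
obs 5: x=1/2 → posterior Normal(-183/464, 77/116)
obs 6: x=-3/2 → posterior Normal(-309/548, 77/137)
obs 7: x=0 → posterior Normal(-309/632, 77/158)
obs 8: x=10 → posterior Normal(531/716, 77/179)

k = 4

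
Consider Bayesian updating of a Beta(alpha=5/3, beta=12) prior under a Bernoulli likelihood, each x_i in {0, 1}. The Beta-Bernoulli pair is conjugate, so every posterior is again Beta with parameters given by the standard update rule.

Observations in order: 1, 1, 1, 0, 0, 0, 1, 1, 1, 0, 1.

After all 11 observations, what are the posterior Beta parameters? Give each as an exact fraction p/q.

alpha=26/3, beta=16

obs 1: x=1 → posterior Beta(8/3, 12)
obs 2: x=1 → posterior Beta(11/3, 12)
obs 3: x=1 → posterior Beta(14/3, 12)
obs 4: x=0 → posterior Beta(14/3, 13)
obs 5: x=0 → posterior Beta(14/3, 14)
obs 6: x=0 → posterior Beta(14/3, 15)
obs 7: x=1 → posterior Beta(17/3, 15)
obs 8: x=1 → posterior Beta(20/3, 15)
obs 9: x=1 → posterior Beta(23/3, 15)
obs 10: x=0 → posterior Beta(23/3, 16)
obs 11: x=1 → posterior Beta(26/3, 16)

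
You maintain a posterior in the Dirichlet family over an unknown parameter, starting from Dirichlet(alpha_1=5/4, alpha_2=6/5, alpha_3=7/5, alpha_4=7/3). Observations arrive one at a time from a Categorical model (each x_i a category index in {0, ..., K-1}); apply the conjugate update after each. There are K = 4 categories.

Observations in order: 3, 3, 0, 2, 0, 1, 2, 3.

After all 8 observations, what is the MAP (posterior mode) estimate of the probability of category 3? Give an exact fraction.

20/47

obs 1: x=3 → posterior Dirichlet(5/4, 6/5, 7/5, 10/3)
obs 2: x=3 → posterior Dirichlet(5/4, 6/5, 7/5, 13/3)
obs 3: x=0 → posterior Dirichlet(9/4, 6/5, 7/5, 13/3)
obs 4: x=2 → posterior Dirichlet(9/4, 6/5, 12/5, 13/3)
obs 5: x=0 → posterior Dirichlet(13/4, 6/5, 12/5, 13/3)
obs 6: x=1 → posterior Dirichlet(13/4, 11/5, 12/5, 13/3)
obs 7: x=2 → posterior Dirichlet(13/4, 11/5, 17/5, 13/3)
obs 8: x=3 → posterior Dirichlet(13/4, 11/5, 17/5, 16/3)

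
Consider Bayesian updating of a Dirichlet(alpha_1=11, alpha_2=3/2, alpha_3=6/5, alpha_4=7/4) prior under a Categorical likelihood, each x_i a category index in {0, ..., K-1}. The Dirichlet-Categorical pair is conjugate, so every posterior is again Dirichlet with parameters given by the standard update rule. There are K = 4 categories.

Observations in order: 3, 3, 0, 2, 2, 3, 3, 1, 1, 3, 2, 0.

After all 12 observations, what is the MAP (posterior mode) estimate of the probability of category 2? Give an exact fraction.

64/469

obs 1: x=3 → posterior Dirichlet(11, 3/2, 6/5, 11/4)
obs 2: x=3 → posterior Dirichlet(11, 3/2, 6/5, 15/4)
obs 3: x=0 → posterior Dirichlet(12, 3/2, 6/5, 15/4)
obs 4: x=2 → posterior Dirichlet(12, 3/2, 11/5, 15/4)
obs 5: x=2 → posterior Dirichlet(12, 3/2, 16/5, 15/4)
obs 6: x=3 → posterior Dirichlet(12, 3/2, 16/5, 19/4)
obs 7: x=3 → posterior Dirichlet(12, 3/2, 16/5, 23/4)
obs 8: x=1 → posterior Dirichlet(12, 5/2, 16/5, 23/4)
obs 9: x=1 → posterior Dirichlet(12, 7/2, 16/5, 23/4)
obs 10: x=3 → posterior Dirichlet(12, 7/2, 16/5, 27/4)
obs 11: x=2 → posterior Dirichlet(12, 7/2, 21/5, 27/4)
obs 12: x=0 → posterior Dirichlet(13, 7/2, 21/5, 27/4)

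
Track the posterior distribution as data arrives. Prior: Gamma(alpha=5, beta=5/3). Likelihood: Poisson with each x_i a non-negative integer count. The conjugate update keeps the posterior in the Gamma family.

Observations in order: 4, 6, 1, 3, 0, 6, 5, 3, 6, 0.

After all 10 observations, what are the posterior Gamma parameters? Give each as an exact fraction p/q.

obs 1: x=4 → posterior Gamma(9, 8/3)
obs 2: x=6 → posterior Gamma(15, 11/3)
obs 3: x=1 → posterior Gamma(16, 14/3)
obs 4: x=3 → posterior Gamma(19, 17/3)
obs 5: x=0 → posterior Gamma(19, 20/3)
obs 6: x=6 → posterior Gamma(25, 23/3)
obs 7: x=5 → posterior Gamma(30, 26/3)
obs 8: x=3 → posterior Gamma(33, 29/3)
obs 9: x=6 → posterior Gamma(39, 32/3)
obs 10: x=0 → posterior Gamma(39, 35/3)

alpha=39, beta=35/3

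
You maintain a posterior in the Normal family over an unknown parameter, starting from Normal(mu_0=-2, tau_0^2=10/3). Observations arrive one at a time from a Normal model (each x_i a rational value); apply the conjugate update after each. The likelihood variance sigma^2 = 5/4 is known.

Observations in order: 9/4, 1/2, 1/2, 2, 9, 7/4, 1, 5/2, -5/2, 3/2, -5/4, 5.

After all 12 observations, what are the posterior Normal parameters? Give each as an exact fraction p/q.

mu_0=172/99, tau_0^2=10/99

obs 1: x=9/4 → posterior Normal(12/11, 10/11)
obs 2: x=1/2 → posterior Normal(16/19, 10/19)
obs 3: x=1/2 → posterior Normal(20/27, 10/27)
obs 4: x=2 → posterior Normal(36/35, 2/7)
obs 5: x=9 → posterior Normal(108/43, 10/43)
obs 6: x=7/4 → posterior Normal(122/51, 10/51)
obs 7: x=1 → posterior Normal(130/59, 10/59)
obs 8: x=5/2 → posterior Normal(150/67, 10/67)
obs 9: x=-5/2 → posterior Normal(26/15, 2/15)
obs 10: x=3/2 → posterior Normal(142/83, 10/83)
obs 11: x=-5/4 → posterior Normal(132/91, 10/91)
obs 12: x=5 → posterior Normal(172/99, 10/99)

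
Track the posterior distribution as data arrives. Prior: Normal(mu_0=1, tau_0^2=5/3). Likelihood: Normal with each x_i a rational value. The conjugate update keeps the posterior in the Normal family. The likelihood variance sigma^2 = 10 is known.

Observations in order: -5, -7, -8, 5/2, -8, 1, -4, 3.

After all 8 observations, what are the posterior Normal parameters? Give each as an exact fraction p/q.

obs 1: x=-5 → posterior Normal(1/7, 10/7)
obs 2: x=-7 → posterior Normal(-3/4, 5/4)
obs 3: x=-8 → posterior Normal(-14/9, 10/9)
obs 4: x=5/2 → posterior Normal(-23/20, 1)
obs 5: x=-8 → posterior Normal(-39/22, 10/11)
obs 6: x=1 → posterior Normal(-37/24, 5/6)
obs 7: x=-4 → posterior Normal(-45/26, 10/13)
obs 8: x=3 → posterior Normal(-39/28, 5/7)

mu_0=-39/28, tau_0^2=5/7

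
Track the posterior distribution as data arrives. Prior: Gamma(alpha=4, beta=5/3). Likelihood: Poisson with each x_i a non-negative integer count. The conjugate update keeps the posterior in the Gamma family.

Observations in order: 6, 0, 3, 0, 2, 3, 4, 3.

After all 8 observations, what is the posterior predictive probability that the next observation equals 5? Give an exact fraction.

obs 1: x=6 → posterior Gamma(10, 8/3)
obs 2: x=0 → posterior Gamma(10, 11/3)
obs 3: x=3 → posterior Gamma(13, 14/3)
obs 4: x=0 → posterior Gamma(13, 17/3)
obs 5: x=2 → posterior Gamma(15, 20/3)
obs 6: x=3 → posterior Gamma(18, 23/3)
obs 7: x=4 → posterior Gamma(22, 26/3)
obs 8: x=3 → posterior Gamma(25, 29/3)

104763047919899289919039601010931697987691285/1427247692705959881058285969449495136382746624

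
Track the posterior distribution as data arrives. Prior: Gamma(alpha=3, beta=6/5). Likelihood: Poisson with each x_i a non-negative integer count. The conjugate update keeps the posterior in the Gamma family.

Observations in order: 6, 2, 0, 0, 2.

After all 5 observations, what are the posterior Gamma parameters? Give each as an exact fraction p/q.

obs 1: x=6 → posterior Gamma(9, 11/5)
obs 2: x=2 → posterior Gamma(11, 16/5)
obs 3: x=0 → posterior Gamma(11, 21/5)
obs 4: x=0 → posterior Gamma(11, 26/5)
obs 5: x=2 → posterior Gamma(13, 31/5)

alpha=13, beta=31/5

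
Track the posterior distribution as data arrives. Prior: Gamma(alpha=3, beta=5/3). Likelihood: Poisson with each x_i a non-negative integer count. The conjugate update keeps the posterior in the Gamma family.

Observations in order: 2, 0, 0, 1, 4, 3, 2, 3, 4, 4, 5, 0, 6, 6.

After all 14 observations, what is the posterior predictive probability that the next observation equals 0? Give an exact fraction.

obs 1: x=2 → posterior Gamma(5, 8/3)
obs 2: x=0 → posterior Gamma(5, 11/3)
obs 3: x=0 → posterior Gamma(5, 14/3)
obs 4: x=1 → posterior Gamma(6, 17/3)
obs 5: x=4 → posterior Gamma(10, 20/3)
obs 6: x=3 → posterior Gamma(13, 23/3)
obs 7: x=2 → posterior Gamma(15, 26/3)
obs 8: x=3 → posterior Gamma(18, 29/3)
obs 9: x=4 → posterior Gamma(22, 32/3)
obs 10: x=4 → posterior Gamma(26, 35/3)
obs 11: x=5 → posterior Gamma(31, 38/3)
obs 12: x=0 → posterior Gamma(31, 41/3)
obs 13: x=6 → posterior Gamma(37, 44/3)
obs 14: x=6 → posterior Gamma(43, 47/3)

794708560552308362507026214655083140659880205559381016431673633560574223/11368683772161602973937988281250000000000000000000000000000000000000000000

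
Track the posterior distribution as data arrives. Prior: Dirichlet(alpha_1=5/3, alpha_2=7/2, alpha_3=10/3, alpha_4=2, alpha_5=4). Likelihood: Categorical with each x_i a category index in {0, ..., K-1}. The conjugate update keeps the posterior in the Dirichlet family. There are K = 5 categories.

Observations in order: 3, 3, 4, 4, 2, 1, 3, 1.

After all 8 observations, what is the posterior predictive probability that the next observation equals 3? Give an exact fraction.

2/9

obs 1: x=3 → posterior Dirichlet(5/3, 7/2, 10/3, 3, 4)
obs 2: x=3 → posterior Dirichlet(5/3, 7/2, 10/3, 4, 4)
obs 3: x=4 → posterior Dirichlet(5/3, 7/2, 10/3, 4, 5)
obs 4: x=4 → posterior Dirichlet(5/3, 7/2, 10/3, 4, 6)
obs 5: x=2 → posterior Dirichlet(5/3, 7/2, 13/3, 4, 6)
obs 6: x=1 → posterior Dirichlet(5/3, 9/2, 13/3, 4, 6)
obs 7: x=3 → posterior Dirichlet(5/3, 9/2, 13/3, 5, 6)
obs 8: x=1 → posterior Dirichlet(5/3, 11/2, 13/3, 5, 6)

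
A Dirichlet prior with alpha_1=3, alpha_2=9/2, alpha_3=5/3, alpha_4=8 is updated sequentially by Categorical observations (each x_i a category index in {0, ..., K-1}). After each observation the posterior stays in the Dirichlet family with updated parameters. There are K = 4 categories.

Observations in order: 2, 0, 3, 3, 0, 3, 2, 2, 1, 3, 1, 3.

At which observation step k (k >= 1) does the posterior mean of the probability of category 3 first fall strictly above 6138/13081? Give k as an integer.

k = 4

obs 1: x=2 → posterior Dirichlet(3, 9/2, 8/3, 8)
obs 2: x=0 → posterior Dirichlet(4, 9/2, 8/3, 8)
obs 3: x=3 → posterior Dirichlet(4, 9/2, 8/3, 9)
obs 4: x=3 → posterior Dirichlet(4, 9/2, 8/3, 10)
obs 5: x=0 → posterior Dirichlet(5, 9/2, 8/3, 10)
obs 6: x=3 → posterior Dirichlet(5, 9/2, 8/3, 11)
obs 7: x=2 → posterior Dirichlet(5, 9/2, 11/3, 11)
obs 8: x=2 → posterior Dirichlet(5, 9/2, 14/3, 11)
obs 9: x=1 → posterior Dirichlet(5, 11/2, 14/3, 11)
obs 10: x=3 → posterior Dirichlet(5, 11/2, 14/3, 12)
obs 11: x=1 → posterior Dirichlet(5, 13/2, 14/3, 12)
obs 12: x=3 → posterior Dirichlet(5, 13/2, 14/3, 13)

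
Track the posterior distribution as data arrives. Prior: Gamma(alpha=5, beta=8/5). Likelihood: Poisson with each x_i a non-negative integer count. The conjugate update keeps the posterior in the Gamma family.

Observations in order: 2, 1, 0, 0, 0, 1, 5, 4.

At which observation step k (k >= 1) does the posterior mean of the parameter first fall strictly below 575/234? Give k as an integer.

obs 1: x=2 → posterior Gamma(7, 13/5)
obs 2: x=1 → posterior Gamma(8, 18/5)
obs 3: x=0 → posterior Gamma(8, 23/5)
obs 4: x=0 → posterior Gamma(8, 28/5)
obs 5: x=0 → posterior Gamma(8, 33/5)
obs 6: x=1 → posterior Gamma(9, 38/5)
obs 7: x=5 → posterior Gamma(14, 43/5)
obs 8: x=4 → posterior Gamma(18, 48/5)

k = 2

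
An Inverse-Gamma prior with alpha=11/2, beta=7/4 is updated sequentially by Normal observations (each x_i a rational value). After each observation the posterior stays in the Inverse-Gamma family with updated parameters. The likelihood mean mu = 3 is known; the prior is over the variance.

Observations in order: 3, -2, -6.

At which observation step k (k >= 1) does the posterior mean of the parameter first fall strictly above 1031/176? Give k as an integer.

k = 3

obs 1: x=3 → posterior Inverse-Gamma(6, 7/4)
obs 2: x=-2 → posterior Inverse-Gamma(13/2, 57/4)
obs 3: x=-6 → posterior Inverse-Gamma(7, 219/4)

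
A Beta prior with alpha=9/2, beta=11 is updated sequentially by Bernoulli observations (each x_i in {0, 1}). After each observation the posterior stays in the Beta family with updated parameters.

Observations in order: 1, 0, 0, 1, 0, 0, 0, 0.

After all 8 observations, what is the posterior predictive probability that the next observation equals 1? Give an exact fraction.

obs 1: x=1 → posterior Beta(11/2, 11)
obs 2: x=0 → posterior Beta(11/2, 12)
obs 3: x=0 → posterior Beta(11/2, 13)
obs 4: x=1 → posterior Beta(13/2, 13)
obs 5: x=0 → posterior Beta(13/2, 14)
obs 6: x=0 → posterior Beta(13/2, 15)
obs 7: x=0 → posterior Beta(13/2, 16)
obs 8: x=0 → posterior Beta(13/2, 17)

13/47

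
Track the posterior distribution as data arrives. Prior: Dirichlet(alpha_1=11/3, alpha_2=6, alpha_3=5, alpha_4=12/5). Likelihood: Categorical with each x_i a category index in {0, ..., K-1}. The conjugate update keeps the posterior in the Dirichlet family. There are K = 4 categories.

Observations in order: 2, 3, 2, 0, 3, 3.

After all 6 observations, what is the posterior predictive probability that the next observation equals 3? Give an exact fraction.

obs 1: x=2 → posterior Dirichlet(11/3, 6, 6, 12/5)
obs 2: x=3 → posterior Dirichlet(11/3, 6, 6, 17/5)
obs 3: x=2 → posterior Dirichlet(11/3, 6, 7, 17/5)
obs 4: x=0 → posterior Dirichlet(14/3, 6, 7, 17/5)
obs 5: x=3 → posterior Dirichlet(14/3, 6, 7, 22/5)
obs 6: x=3 → posterior Dirichlet(14/3, 6, 7, 27/5)

81/346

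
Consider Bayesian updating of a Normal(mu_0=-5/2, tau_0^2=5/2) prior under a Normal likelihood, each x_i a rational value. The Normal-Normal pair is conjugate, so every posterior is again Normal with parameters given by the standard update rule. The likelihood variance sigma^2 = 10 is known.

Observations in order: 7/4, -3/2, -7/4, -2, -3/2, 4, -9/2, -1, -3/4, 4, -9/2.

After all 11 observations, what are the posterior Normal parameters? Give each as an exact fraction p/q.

mu_0=-71/60, tau_0^2=2/3

obs 1: x=7/4 → posterior Normal(-33/20, 2)
obs 2: x=-3/2 → posterior Normal(-13/8, 5/3)
obs 3: x=-7/4 → posterior Normal(-23/14, 10/7)
obs 4: x=-2 → posterior Normal(-27/16, 5/4)
obs 5: x=-3/2 → posterior Normal(-5/3, 10/9)
obs 6: x=4 → posterior Normal(-11/10, 1)
obs 7: x=-9/2 → posterior Normal(-31/22, 10/11)
obs 8: x=-1 → posterior Normal(-11/8, 5/6)
obs 9: x=-3/4 → posterior Normal(-69/52, 10/13)
obs 10: x=4 → posterior Normal(-53/56, 5/7)
obs 11: x=-9/2 → posterior Normal(-71/60, 2/3)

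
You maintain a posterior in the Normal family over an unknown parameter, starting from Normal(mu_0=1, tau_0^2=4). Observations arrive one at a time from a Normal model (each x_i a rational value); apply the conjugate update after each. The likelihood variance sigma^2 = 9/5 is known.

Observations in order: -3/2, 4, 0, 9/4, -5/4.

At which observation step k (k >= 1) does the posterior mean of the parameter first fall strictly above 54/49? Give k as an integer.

obs 1: x=-3/2 → posterior Normal(-21/29, 36/29)
obs 2: x=4 → posterior Normal(59/49, 36/49)
obs 3: x=0 → posterior Normal(59/69, 12/23)
obs 4: x=9/4 → posterior Normal(104/89, 36/89)
obs 5: x=-5/4 → posterior Normal(79/109, 36/109)

k = 2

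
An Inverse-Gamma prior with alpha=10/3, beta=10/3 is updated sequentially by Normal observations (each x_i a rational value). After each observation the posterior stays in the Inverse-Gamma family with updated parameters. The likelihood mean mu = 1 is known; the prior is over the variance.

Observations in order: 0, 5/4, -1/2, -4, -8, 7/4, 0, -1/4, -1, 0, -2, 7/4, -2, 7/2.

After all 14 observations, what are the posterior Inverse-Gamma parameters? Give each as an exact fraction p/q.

obs 1: x=0 → posterior Inverse-Gamma(23/6, 23/6)
obs 2: x=5/4 → posterior Inverse-Gamma(13/3, 371/96)
obs 3: x=-1/2 → posterior Inverse-Gamma(29/6, 479/96)
obs 4: x=-4 → posterior Inverse-Gamma(16/3, 1679/96)
obs 5: x=-8 → posterior Inverse-Gamma(35/6, 5567/96)
obs 6: x=7/4 → posterior Inverse-Gamma(19/3, 2797/48)
obs 7: x=0 → posterior Inverse-Gamma(41/6, 2821/48)
obs 8: x=-1/4 → posterior Inverse-Gamma(22/3, 5717/96)
obs 9: x=-1 → posterior Inverse-Gamma(47/6, 5909/96)
obs 10: x=0 → posterior Inverse-Gamma(25/3, 5957/96)
obs 11: x=-2 → posterior Inverse-Gamma(53/6, 6389/96)
obs 12: x=7/4 → posterior Inverse-Gamma(28/3, 401/6)
obs 13: x=-2 → posterior Inverse-Gamma(59/6, 214/3)
obs 14: x=7/2 → posterior Inverse-Gamma(31/3, 1787/24)

alpha=31/3, beta=1787/24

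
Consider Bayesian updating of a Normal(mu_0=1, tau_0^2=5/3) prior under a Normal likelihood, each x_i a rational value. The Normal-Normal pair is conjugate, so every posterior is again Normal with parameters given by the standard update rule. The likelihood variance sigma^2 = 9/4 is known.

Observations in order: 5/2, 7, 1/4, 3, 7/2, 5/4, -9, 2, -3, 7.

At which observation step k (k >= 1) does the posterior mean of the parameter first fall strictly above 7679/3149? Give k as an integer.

obs 1: x=5/2 → posterior Normal(77/47, 45/47)
obs 2: x=7 → posterior Normal(217/67, 45/67)
obs 3: x=1/4 → posterior Normal(74/29, 15/29)
obs 4: x=3 → posterior Normal(282/107, 45/107)
obs 5: x=7/2 → posterior Normal(352/127, 45/127)
obs 6: x=5/4 → posterior Normal(377/147, 15/49)
obs 7: x=-9 → posterior Normal(197/167, 45/167)
obs 8: x=2 → posterior Normal(237/187, 45/187)
obs 9: x=-3 → posterior Normal(59/69, 5/23)
obs 10: x=7 → posterior Normal(317/227, 45/227)

k = 2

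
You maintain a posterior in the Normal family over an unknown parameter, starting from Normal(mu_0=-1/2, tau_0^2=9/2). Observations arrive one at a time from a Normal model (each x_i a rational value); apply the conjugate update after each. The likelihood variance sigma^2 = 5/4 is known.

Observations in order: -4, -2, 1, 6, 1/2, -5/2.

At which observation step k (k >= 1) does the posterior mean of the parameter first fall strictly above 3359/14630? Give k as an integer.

k = 5

obs 1: x=-4 → posterior Normal(-149/46, 45/46)
obs 2: x=-2 → posterior Normal(-221/82, 45/82)
obs 3: x=1 → posterior Normal(-185/118, 45/118)
obs 4: x=6 → posterior Normal(31/154, 45/154)
obs 5: x=1/2 → posterior Normal(49/190, 9/38)
obs 6: x=-5/2 → posterior Normal(-41/226, 45/226)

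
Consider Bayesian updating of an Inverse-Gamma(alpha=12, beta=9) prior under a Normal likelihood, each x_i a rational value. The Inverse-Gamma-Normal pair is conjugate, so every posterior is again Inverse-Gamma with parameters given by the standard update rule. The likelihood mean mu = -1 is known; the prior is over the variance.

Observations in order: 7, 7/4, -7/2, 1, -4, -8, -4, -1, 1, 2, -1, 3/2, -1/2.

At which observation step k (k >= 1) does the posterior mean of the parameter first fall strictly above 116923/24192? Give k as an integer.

k = 6

obs 1: x=7 → posterior Inverse-Gamma(25/2, 41)
obs 2: x=7/4 → posterior Inverse-Gamma(13, 1433/32)
obs 3: x=-7/2 → posterior Inverse-Gamma(27/2, 1533/32)
obs 4: x=1 → posterior Inverse-Gamma(14, 1597/32)
obs 5: x=-4 → posterior Inverse-Gamma(29/2, 1741/32)
obs 6: x=-8 → posterior Inverse-Gamma(15, 2525/32)
obs 7: x=-4 → posterior Inverse-Gamma(31/2, 2669/32)
obs 8: x=-1 → posterior Inverse-Gamma(16, 2669/32)
obs 9: x=1 → posterior Inverse-Gamma(33/2, 2733/32)
obs 10: x=2 → posterior Inverse-Gamma(17, 2877/32)
obs 11: x=-1 → posterior Inverse-Gamma(35/2, 2877/32)
obs 12: x=3/2 → posterior Inverse-Gamma(18, 2977/32)
obs 13: x=-1/2 → posterior Inverse-Gamma(37/2, 2981/32)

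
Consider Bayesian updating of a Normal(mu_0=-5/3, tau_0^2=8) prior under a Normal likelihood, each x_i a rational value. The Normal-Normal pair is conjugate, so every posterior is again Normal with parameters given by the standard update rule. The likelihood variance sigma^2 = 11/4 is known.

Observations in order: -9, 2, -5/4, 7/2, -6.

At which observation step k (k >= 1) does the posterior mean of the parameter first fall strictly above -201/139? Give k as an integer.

obs 1: x=-9 → posterior Normal(-919/129, 88/43)
obs 2: x=2 → posterior Normal(-727/225, 88/75)
obs 3: x=-5/4 → posterior Normal(-847/321, 88/107)
obs 4: x=7/2 → posterior Normal(-511/417, 88/139)
obs 5: x=-6 → posterior Normal(-1087/513, 88/171)

k = 4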